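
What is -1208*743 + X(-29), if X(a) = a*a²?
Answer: -921933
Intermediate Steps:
X(a) = a³
-1208*743 + X(-29) = -1208*743 + (-29)³ = -897544 - 24389 = -921933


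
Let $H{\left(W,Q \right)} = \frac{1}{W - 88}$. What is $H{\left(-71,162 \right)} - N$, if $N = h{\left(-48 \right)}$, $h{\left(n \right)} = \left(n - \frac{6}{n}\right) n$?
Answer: $- \frac{365383}{159} \approx -2298.0$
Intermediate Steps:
$H{\left(W,Q \right)} = \frac{1}{-88 + W}$
$h{\left(n \right)} = n \left(n - \frac{6}{n}\right)$
$N = 2298$ ($N = -6 + \left(-48\right)^{2} = -6 + 2304 = 2298$)
$H{\left(-71,162 \right)} - N = \frac{1}{-88 - 71} - 2298 = \frac{1}{-159} - 2298 = - \frac{1}{159} - 2298 = - \frac{365383}{159}$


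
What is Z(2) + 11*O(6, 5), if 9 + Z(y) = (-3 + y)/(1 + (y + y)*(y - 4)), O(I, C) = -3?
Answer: -293/7 ≈ -41.857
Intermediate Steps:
Z(y) = -9 + (-3 + y)/(1 + 2*y*(-4 + y)) (Z(y) = -9 + (-3 + y)/(1 + (y + y)*(y - 4)) = -9 + (-3 + y)/(1 + (2*y)*(-4 + y)) = -9 + (-3 + y)/(1 + 2*y*(-4 + y)))
Z(2) + 11*O(6, 5) = (-12 - 18*2**2 + 73*2)/(1 - 8*2 + 2*2**2) + 11*(-3) = (-12 - 18*4 + 146)/(1 - 16 + 2*4) - 33 = (-12 - 72 + 146)/(1 - 16 + 8) - 33 = 62/(-7) - 33 = -1/7*62 - 33 = -62/7 - 33 = -293/7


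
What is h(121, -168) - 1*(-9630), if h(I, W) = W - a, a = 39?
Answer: 9423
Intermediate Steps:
h(I, W) = -39 + W (h(I, W) = W - 1*39 = W - 39 = -39 + W)
h(121, -168) - 1*(-9630) = (-39 - 168) - 1*(-9630) = -207 + 9630 = 9423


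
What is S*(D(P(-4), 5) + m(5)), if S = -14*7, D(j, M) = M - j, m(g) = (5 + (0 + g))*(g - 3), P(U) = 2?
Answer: -2254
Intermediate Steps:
m(g) = (-3 + g)*(5 + g) (m(g) = (5 + g)*(-3 + g) = (-3 + g)*(5 + g))
S = -98
S*(D(P(-4), 5) + m(5)) = -98*((5 - 1*2) + (-15 + 5² + 2*5)) = -98*((5 - 2) + (-15 + 25 + 10)) = -98*(3 + 20) = -98*23 = -2254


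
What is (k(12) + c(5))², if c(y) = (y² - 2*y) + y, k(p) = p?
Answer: 1024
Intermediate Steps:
c(y) = y² - y
(k(12) + c(5))² = (12 + 5*(-1 + 5))² = (12 + 5*4)² = (12 + 20)² = 32² = 1024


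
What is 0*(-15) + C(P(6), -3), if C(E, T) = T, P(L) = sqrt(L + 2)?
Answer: -3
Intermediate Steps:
P(L) = sqrt(2 + L)
0*(-15) + C(P(6), -3) = 0*(-15) - 3 = 0 - 3 = -3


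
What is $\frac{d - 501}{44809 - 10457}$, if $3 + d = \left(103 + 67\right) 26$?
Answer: $\frac{979}{8588} \approx 0.114$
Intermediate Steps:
$d = 4417$ ($d = -3 + \left(103 + 67\right) 26 = -3 + 170 \cdot 26 = -3 + 4420 = 4417$)
$\frac{d - 501}{44809 - 10457} = \frac{4417 - 501}{44809 - 10457} = \frac{3916}{34352} = 3916 \cdot \frac{1}{34352} = \frac{979}{8588}$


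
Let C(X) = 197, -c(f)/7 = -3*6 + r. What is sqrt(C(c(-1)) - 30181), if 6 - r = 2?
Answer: 4*I*sqrt(1874) ≈ 173.16*I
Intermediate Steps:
r = 4 (r = 6 - 1*2 = 6 - 2 = 4)
c(f) = 98 (c(f) = -7*(-3*6 + 4) = -7*(-18 + 4) = -7*(-14) = 98)
sqrt(C(c(-1)) - 30181) = sqrt(197 - 30181) = sqrt(-29984) = 4*I*sqrt(1874)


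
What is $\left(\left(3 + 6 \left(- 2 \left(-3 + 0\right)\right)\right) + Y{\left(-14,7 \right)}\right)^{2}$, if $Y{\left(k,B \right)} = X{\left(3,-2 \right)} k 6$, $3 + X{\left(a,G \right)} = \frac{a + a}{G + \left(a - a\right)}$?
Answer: $294849$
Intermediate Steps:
$X{\left(a,G \right)} = -3 + \frac{2 a}{G}$ ($X{\left(a,G \right)} = -3 + \frac{a + a}{G + \left(a - a\right)} = -3 + \frac{2 a}{G + 0} = -3 + \frac{2 a}{G}$)
$Y{\left(k,B \right)} = - 36 k$ ($Y{\left(k,B \right)} = \left(-3 + 2 \cdot 3 \frac{1}{-2}\right) k 6 = \left(-3 + 2 \cdot 3 \left(- \frac{1}{2}\right)\right) k 6 = \left(-3 - 3\right) k 6 = - 6 k 6 = - 36 k$)
$\left(\left(3 + 6 \left(- 2 \left(-3 + 0\right)\right)\right) + Y{\left(-14,7 \right)}\right)^{2} = \left(\left(3 + 6 \left(- 2 \left(-3 + 0\right)\right)\right) - -504\right)^{2} = \left(\left(3 + 6 \left(\left(-2\right) \left(-3\right)\right)\right) + 504\right)^{2} = \left(\left(3 + 6 \cdot 6\right) + 504\right)^{2} = \left(\left(3 + 36\right) + 504\right)^{2} = \left(39 + 504\right)^{2} = 543^{2} = 294849$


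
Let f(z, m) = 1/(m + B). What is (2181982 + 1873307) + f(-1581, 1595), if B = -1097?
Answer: 2019533923/498 ≈ 4.0553e+6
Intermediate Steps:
f(z, m) = 1/(-1097 + m) (f(z, m) = 1/(m - 1097) = 1/(-1097 + m))
(2181982 + 1873307) + f(-1581, 1595) = (2181982 + 1873307) + 1/(-1097 + 1595) = 4055289 + 1/498 = 2019533923/498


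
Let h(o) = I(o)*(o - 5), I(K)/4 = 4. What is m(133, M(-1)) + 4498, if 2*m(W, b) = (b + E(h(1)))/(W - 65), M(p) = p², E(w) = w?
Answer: 611665/136 ≈ 4497.5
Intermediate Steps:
I(K) = 16 (I(K) = 4*4 = 16)
h(o) = -80 + 16*o (h(o) = 16*(o - 5) = 16*(-5 + o) = -80 + 16*o)
m(W, b) = (-64 + b)/(2*(-65 + W)) (m(W, b) = ((b + (-80 + 16*1))/(W - 65))/2 = ((b + (-80 + 16))/(-65 + W))/2 = ((b - 64)/(-65 + W))/2 = ((-64 + b)/(-65 + W))/2 = (-64 + b)/(2*(-65 + W)))
m(133, M(-1)) + 4498 = (-64 + (-1)²)/(2*(-65 + 133)) + 4498 = (½)*(-64 + 1)/68 + 4498 = (½)*(1/68)*(-63) + 4498 = -63/136 + 4498 = 611665/136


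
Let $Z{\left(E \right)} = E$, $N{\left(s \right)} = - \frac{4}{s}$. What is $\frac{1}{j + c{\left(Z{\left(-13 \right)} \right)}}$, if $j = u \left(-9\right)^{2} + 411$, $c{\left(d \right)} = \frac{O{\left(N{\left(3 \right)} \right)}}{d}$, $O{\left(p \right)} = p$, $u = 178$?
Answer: $\frac{39}{578335} \approx 6.7435 \cdot 10^{-5}$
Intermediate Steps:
$c{\left(d \right)} = - \frac{4}{3 d}$ ($c{\left(d \right)} = \frac{\left(-4\right) \frac{1}{3}}{d} = - \frac{4}{3 d}$)
$j = 14829$ ($j = 178 \left(-9\right)^{2} + 411 = 178 \cdot 81 + 411 = 14418 + 411 = 14829$)
$\frac{1}{j + c{\left(Z{\left(-13 \right)} \right)}} = \frac{1}{14829 - \frac{4}{3 \left(-13\right)}} = \frac{1}{14829 - - \frac{4}{39}} = \frac{1}{14829 + \frac{4}{39}} = \frac{1}{\frac{578335}{39}} = \frac{39}{578335}$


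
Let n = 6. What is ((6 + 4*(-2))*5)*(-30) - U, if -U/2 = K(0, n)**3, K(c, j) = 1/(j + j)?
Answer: 259201/864 ≈ 300.00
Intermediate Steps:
K(c, j) = 1/(2*j)
U = -1/864 (U = -2*((1/2)/6)**3 = -2*((1/2)*(1/6))**3 = -2*(1/12)**3 = -2*1/1728 = -1/864 ≈ -0.0011574)
((6 + 4*(-2))*5)*(-30) - U = ((6 + 4*(-2))*5)*(-30) - 1*(-1/864) = ((6 - 8)*5)*(-30) + 1/864 = -2*5*(-30) + 1/864 = -10*(-30) + 1/864 = 300 + 1/864 = 259201/864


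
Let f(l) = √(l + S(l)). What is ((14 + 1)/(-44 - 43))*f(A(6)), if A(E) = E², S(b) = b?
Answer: -30*√2/29 ≈ -1.4630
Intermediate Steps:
f(l) = √2*√l (f(l) = √(l + l) = √(2*l) = √2*√l)
((14 + 1)/(-44 - 43))*f(A(6)) = ((14 + 1)/(-44 - 43))*(√2*√(6²)) = (15/(-87))*(√2*√36) = (15*(-1/87))*(√2*6) = -30*√2/29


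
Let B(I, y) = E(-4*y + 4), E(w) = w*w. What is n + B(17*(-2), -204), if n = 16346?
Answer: 688746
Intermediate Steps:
E(w) = w**2
B(I, y) = (4 - 4*y)**2 (B(I, y) = (-4*y + 4)**2 = (4 - 4*y)**2)
n + B(17*(-2), -204) = 16346 + 16*(-1 - 204)**2 = 16346 + 16*(-205)**2 = 16346 + 16*42025 = 16346 + 672400 = 688746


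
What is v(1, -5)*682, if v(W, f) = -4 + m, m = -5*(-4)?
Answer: 10912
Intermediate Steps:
m = 20
v(W, f) = 16 (v(W, f) = -4 + 20 = 16)
v(1, -5)*682 = 16*682 = 10912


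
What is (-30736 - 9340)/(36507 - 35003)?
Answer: -10019/376 ≈ -26.646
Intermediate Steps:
(-30736 - 9340)/(36507 - 35003) = -40076/1504 = -40076*1/1504 = -10019/376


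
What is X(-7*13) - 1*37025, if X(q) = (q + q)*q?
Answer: -20463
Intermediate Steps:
X(q) = 2*q² (X(q) = (2*q)*q = 2*q²)
X(-7*13) - 1*37025 = 2*(-7*13)² - 1*37025 = 2*(-91)² - 37025 = 2*8281 - 37025 = 16562 - 37025 = -20463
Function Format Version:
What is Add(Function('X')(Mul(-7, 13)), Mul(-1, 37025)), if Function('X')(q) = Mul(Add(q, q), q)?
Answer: -20463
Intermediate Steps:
Function('X')(q) = Mul(2, Pow(q, 2)) (Function('X')(q) = Mul(Mul(2, q), q) = Mul(2, Pow(q, 2)))
Add(Function('X')(Mul(-7, 13)), Mul(-1, 37025)) = Add(Mul(2, Pow(Mul(-7, 13), 2)), Mul(-1, 37025)) = Add(Mul(2, Pow(-91, 2)), -37025) = Add(Mul(2, 8281), -37025) = Add(16562, -37025) = -20463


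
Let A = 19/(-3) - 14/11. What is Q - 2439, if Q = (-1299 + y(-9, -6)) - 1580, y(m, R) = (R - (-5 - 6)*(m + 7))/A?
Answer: -1333894/251 ≈ -5314.3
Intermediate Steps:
A = -251/33 (A = 19*(-1/3) - 14*1/11 = -19/3 - 14/11 = -251/33 ≈ -7.6061)
y(m, R) = -2541/251 - 363*m/251 - 33*R/251 (y(m, R) = (R - (-5 - 6)*(m + 7))/(-251/33) = (R - (-11)*(7 + m))*(-33/251) = (R - (-77 - 11*m))*(-33/251) = (R + (77 + 11*m))*(-33/251) = (77 + R + 11*m)*(-33/251) = -2541/251 - 363*m/251 - 33*R/251)
Q = -721705/251 (Q = (-1299 + (-2541/251 - 363/251*(-9) - 33/251*(-6))) - 1580 = (-1299 + (-2541/251 + 3267/251 + 198/251)) - 1580 = (-1299 + 924/251) - 1580 = -325125/251 - 1580 = -721705/251 ≈ -2875.3)
Q - 2439 = -721705/251 - 2439 = -1333894/251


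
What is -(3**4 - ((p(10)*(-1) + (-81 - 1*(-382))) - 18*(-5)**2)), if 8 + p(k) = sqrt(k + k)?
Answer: -222 - 2*sqrt(5) ≈ -226.47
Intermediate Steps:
p(k) = -8 + sqrt(2)*sqrt(k) (p(k) = -8 + sqrt(k + k) = -8 + sqrt(2*k) = -8 + sqrt(2)*sqrt(k))
-(3**4 - ((p(10)*(-1) + (-81 - 1*(-382))) - 18*(-5)**2)) = -(3**4 - (((-8 + sqrt(2)*sqrt(10))*(-1) + (-81 - 1*(-382))) - 18*(-5)**2)) = -(81 - (((-8 + 2*sqrt(5))*(-1) + (-81 + 382)) - 18*25)) = -(81 - (((8 - 2*sqrt(5)) + 301) - 450)) = -(81 - ((309 - 2*sqrt(5)) - 450)) = -(81 - (-141 - 2*sqrt(5))) = -(81 + (141 + 2*sqrt(5))) = -(222 + 2*sqrt(5)) = -222 - 2*sqrt(5)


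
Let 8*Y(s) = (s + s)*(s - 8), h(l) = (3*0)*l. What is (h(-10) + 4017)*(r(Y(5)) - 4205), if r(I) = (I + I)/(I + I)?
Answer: -16887468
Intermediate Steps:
h(l) = 0 (h(l) = 0*l = 0)
Y(s) = s*(-8 + s)/4 (Y(s) = ((s + s)*(s - 8))/8 = ((2*s)*(-8 + s))/8 = (2*s*(-8 + s))/8 = s*(-8 + s)/4)
r(I) = 1 (r(I) = (2*I)/((2*I)) = (2*I)*(1/(2*I)) = 1)
(h(-10) + 4017)*(r(Y(5)) - 4205) = (0 + 4017)*(1 - 4205) = 4017*(-4204) = -16887468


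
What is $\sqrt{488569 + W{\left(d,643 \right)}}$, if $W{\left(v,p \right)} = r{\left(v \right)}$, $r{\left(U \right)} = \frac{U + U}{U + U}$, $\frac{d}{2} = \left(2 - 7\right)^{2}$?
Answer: $\sqrt{488570} \approx 698.98$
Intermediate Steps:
$d = 50$ ($d = 2 \left(2 - 7\right)^{2} = 2 \left(-5\right)^{2} = 2 \cdot 25 = 50$)
$r{\left(U \right)} = 1$ ($r{\left(U \right)} = \frac{2 U}{2 U} = 2 U \frac{1}{2 U} = 1$)
$W{\left(v,p \right)} = 1$
$\sqrt{488569 + W{\left(d,643 \right)}} = \sqrt{488569 + 1} = \sqrt{488570}$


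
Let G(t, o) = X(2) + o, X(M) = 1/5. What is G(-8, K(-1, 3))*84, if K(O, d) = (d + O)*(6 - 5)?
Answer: 924/5 ≈ 184.80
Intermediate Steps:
K(O, d) = O + d (K(O, d) = (O + d)*1 = O + d)
X(M) = ⅕
G(t, o) = ⅕ + o
G(-8, K(-1, 3))*84 = (⅕ + (-1 + 3))*84 = (⅕ + 2)*84 = (11/5)*84 = 924/5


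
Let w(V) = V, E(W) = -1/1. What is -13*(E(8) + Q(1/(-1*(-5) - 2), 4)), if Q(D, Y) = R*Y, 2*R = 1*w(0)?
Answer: 13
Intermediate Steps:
E(W) = -1 (E(W) = -1*1 = -1)
R = 0 (R = (1*0)/2 = (½)*0 = 0)
Q(D, Y) = 0 (Q(D, Y) = 0*Y = 0)
-13*(E(8) + Q(1/(-1*(-5) - 2), 4)) = -13*(-1 + 0) = -13*(-1) = 13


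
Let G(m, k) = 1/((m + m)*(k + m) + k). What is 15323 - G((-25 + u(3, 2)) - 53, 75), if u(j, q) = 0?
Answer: 8320388/543 ≈ 15323.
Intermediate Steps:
G(m, k) = 1/(k + 2*m*(k + m)) (G(m, k) = 1/((2*m)*(k + m) + k) = 1/(2*m*(k + m) + k) = 1/(k + 2*m*(k + m)))
15323 - G((-25 + u(3, 2)) - 53, 75) = 15323 - 1/(75 + 2*((-25 + 0) - 53)² + 2*75*((-25 + 0) - 53)) = 15323 - 1/(75 + 2*(-25 - 53)² + 2*75*(-25 - 53)) = 15323 - 1/(75 + 2*(-78)² + 2*75*(-78)) = 15323 - 1/(75 + 2*6084 - 11700) = 15323 - 1/(75 + 12168 - 11700) = 15323 - 1/543 = 8320388/543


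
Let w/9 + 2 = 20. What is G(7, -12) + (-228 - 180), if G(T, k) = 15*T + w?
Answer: -141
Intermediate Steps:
w = 162 (w = -18 + 9*20 = -18 + 180 = 162)
G(T, k) = 162 + 15*T (G(T, k) = 15*T + 162 = 162 + 15*T)
G(7, -12) + (-228 - 180) = (162 + 15*7) + (-228 - 180) = (162 + 105) - 408 = 267 - 408 = -141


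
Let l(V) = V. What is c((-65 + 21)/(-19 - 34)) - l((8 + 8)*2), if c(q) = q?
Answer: -1652/53 ≈ -31.170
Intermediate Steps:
c((-65 + 21)/(-19 - 34)) - l((8 + 8)*2) = (-65 + 21)/(-19 - 34) - (8 + 8)*2 = -44/(-53) - 16*2 = -44*(-1/53) - 1*32 = 44/53 - 32 = -1652/53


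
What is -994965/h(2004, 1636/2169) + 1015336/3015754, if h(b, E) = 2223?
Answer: -71388394921/159619551 ≈ -447.24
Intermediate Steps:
-994965/h(2004, 1636/2169) + 1015336/3015754 = -994965/2223 + 1015336/3015754 = -994965*1/2223 + 1015336*(1/3015754) = -331655/741 + 72524/215411 = -71388394921/159619551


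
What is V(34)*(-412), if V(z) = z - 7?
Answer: -11124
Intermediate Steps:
V(z) = -7 + z
V(34)*(-412) = (-7 + 34)*(-412) = 27*(-412) = -11124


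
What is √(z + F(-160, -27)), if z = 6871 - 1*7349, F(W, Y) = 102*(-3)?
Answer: 28*I ≈ 28.0*I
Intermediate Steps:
F(W, Y) = -306
z = -478 (z = 6871 - 7349 = -478)
√(z + F(-160, -27)) = √(-478 - 306) = √(-784) = 28*I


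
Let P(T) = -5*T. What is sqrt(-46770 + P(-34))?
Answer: 10*I*sqrt(466) ≈ 215.87*I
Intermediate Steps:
sqrt(-46770 + P(-34)) = sqrt(-46770 - 5*(-34)) = sqrt(-46770 + 170) = sqrt(-46600) = 10*I*sqrt(466)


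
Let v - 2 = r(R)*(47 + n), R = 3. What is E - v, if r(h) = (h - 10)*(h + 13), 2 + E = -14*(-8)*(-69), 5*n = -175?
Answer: -6388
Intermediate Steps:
n = -35 (n = (⅕)*(-175) = -35)
E = -7730 (E = -2 - 14*(-8)*(-69) = -2 + 112*(-69) = -2 - 7728 = -7730)
r(h) = (-10 + h)*(13 + h)
v = -1342 (v = 2 + (-130 + 3² + 3*3)*(47 - 35) = 2 + (-130 + 9 + 9)*12 = 2 - 112*12 = 2 - 1344 = -1342)
E - v = -7730 - 1*(-1342) = -7730 + 1342 = -6388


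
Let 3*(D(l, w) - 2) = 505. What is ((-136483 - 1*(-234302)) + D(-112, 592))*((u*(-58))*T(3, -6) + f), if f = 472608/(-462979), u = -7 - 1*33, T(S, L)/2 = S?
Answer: 631462378975232/462979 ≈ 1.3639e+9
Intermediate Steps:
T(S, L) = 2*S
u = -40 (u = -7 - 33 = -40)
D(l, w) = 511/3 (D(l, w) = 2 + (⅓)*505 = 2 + 505/3 = 511/3)
f = -472608/462979 (f = 472608*(-1/462979) = -472608/462979 ≈ -1.0208)
((-136483 - 1*(-234302)) + D(-112, 592))*((u*(-58))*T(3, -6) + f) = ((-136483 - 1*(-234302)) + 511/3)*((-40*(-58))*(2*3) - 472608/462979) = ((-136483 + 234302) + 511/3)*(2320*6 - 472608/462979) = (97819 + 511/3)*(13920 - 472608/462979) = (293968/3)*(6444195072/462979) = 631462378975232/462979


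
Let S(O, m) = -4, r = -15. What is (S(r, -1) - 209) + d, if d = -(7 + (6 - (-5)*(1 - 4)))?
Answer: -211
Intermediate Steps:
d = 2 (d = -(7 + (6 - (-5)*(-3))) = -(7 + (6 - 1*15)) = -(7 + (6 - 15)) = -(7 - 9) = -1*(-2) = 2)
(S(r, -1) - 209) + d = (-4 - 209) + 2 = -213 + 2 = -211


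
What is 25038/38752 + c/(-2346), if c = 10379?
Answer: -85866965/22728048 ≈ -3.7780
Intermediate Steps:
25038/38752 + c/(-2346) = 25038/38752 + 10379/(-2346) = 25038*(1/38752) + 10379*(-1/2346) = 12519/19376 - 10379/2346 = -85866965/22728048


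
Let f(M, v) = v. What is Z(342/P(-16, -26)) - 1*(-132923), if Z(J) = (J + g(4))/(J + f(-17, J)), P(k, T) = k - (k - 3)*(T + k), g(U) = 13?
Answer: 22727273/171 ≈ 1.3291e+5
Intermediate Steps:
P(k, T) = k - (-3 + k)*(T + k)
Z(J) = (13 + J)/(2*J) (Z(J) = (J + 13)/(J + J) = (13 + J)/((2*J)) = (13 + J)*(1/(2*J)) = (13 + J)/(2*J))
Z(342/P(-16, -26)) - 1*(-132923) = (13 + 342/(-1*(-16)² + 3*(-26) + 4*(-16) - 1*(-26)*(-16)))/(2*((342/(-1*(-16)² + 3*(-26) + 4*(-16) - 1*(-26)*(-16))))) - 1*(-132923) = (13 + 342/(-1*256 - 78 - 64 - 416))/(2*((342/(-1*256 - 78 - 64 - 416)))) + 132923 = (13 + 342/(-256 - 78 - 64 - 416))/(2*((342/(-256 - 78 - 64 - 416)))) + 132923 = (13 + 342/(-814))/(2*((342/(-814)))) + 132923 = (13 + 342*(-1/814))/(2*((342*(-1/814)))) + 132923 = (13 - 171/407)/(2*(-171/407)) + 132923 = (½)*(-407/171)*(5120/407) + 132923 = -2560/171 + 132923 = 22727273/171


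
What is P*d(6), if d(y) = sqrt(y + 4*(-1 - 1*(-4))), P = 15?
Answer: 45*sqrt(2) ≈ 63.640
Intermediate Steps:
d(y) = sqrt(12 + y) (d(y) = sqrt(y + 4*(-1 + 4)) = sqrt(y + 4*3) = sqrt(y + 12) = sqrt(12 + y))
P*d(6) = 15*sqrt(12 + 6) = 15*sqrt(18) = 15*(3*sqrt(2)) = 45*sqrt(2)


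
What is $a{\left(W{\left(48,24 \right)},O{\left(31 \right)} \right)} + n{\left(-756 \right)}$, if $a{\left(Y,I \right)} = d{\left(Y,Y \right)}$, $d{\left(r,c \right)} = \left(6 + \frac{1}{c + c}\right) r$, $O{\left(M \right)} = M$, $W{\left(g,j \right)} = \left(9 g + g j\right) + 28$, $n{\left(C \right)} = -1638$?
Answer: $\frac{16069}{2} \approx 8034.5$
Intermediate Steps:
$W{\left(g,j \right)} = 28 + 9 g + g j$
$d{\left(r,c \right)} = r \left(6 + \frac{1}{2 c}\right)$ ($d{\left(r,c \right)} = \left(6 + \frac{1}{2 c}\right) r = r \left(6 + \frac{1}{2 c}\right)$)
$a{\left(Y,I \right)} = \frac{1}{2} + 6 Y$ ($a{\left(Y,I \right)} = 6 Y + \frac{Y}{2 Y} = 6 Y + \frac{1}{2} = \frac{1}{2} + 6 Y$)
$a{\left(W{\left(48,24 \right)},O{\left(31 \right)} \right)} + n{\left(-756 \right)} = \left(\frac{1}{2} + 6 \left(28 + 9 \cdot 48 + 48 \cdot 24\right)\right) - 1638 = \left(\frac{1}{2} + 6 \left(28 + 432 + 1152\right)\right) - 1638 = \left(\frac{1}{2} + 6 \cdot 1612\right) - 1638 = \left(\frac{1}{2} + 9672\right) - 1638 = \frac{19345}{2} - 1638 = \frac{16069}{2}$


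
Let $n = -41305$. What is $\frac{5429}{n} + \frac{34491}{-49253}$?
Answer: $- \frac{1692045292}{2034395165} \approx -0.83172$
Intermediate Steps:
$\frac{5429}{n} + \frac{34491}{-49253} = \frac{5429}{-41305} + \frac{34491}{-49253} = 5429 \left(- \frac{1}{41305}\right) + 34491 \left(- \frac{1}{49253}\right) = - \frac{5429}{41305} - \frac{34491}{49253} = - \frac{1692045292}{2034395165}$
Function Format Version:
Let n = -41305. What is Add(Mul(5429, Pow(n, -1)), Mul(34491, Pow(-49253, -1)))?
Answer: Rational(-1692045292, 2034395165) ≈ -0.83172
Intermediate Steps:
Add(Mul(5429, Pow(n, -1)), Mul(34491, Pow(-49253, -1))) = Add(Mul(5429, Pow(-41305, -1)), Mul(34491, Pow(-49253, -1))) = Add(Mul(5429, Rational(-1, 41305)), Mul(34491, Rational(-1, 49253))) = Add(Rational(-5429, 41305), Rational(-34491, 49253)) = Rational(-1692045292, 2034395165)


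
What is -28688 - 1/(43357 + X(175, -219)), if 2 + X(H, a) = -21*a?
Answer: -1375704353/47954 ≈ -28688.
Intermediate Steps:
X(H, a) = -2 - 21*a
-28688 - 1/(43357 + X(175, -219)) = -28688 - 1/(43357 + (-2 - 21*(-219))) = -28688 - 1/(43357 + (-2 + 4599)) = -28688 - 1/(43357 + 4597) = -28688 - 1/47954 = -1375704353/47954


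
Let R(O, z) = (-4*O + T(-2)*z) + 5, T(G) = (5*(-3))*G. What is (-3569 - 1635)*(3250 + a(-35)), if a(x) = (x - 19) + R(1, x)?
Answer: -11172988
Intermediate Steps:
T(G) = -15*G
R(O, z) = 5 - 4*O + 30*z (R(O, z) = (-4*O + (-15*(-2))*z) + 5 = (-4*O + 30*z) + 5 = 5 - 4*O + 30*z)
a(x) = -18 + 31*x (a(x) = (x - 19) + (5 - 4*1 + 30*x) = (-19 + x) + (5 - 4 + 30*x) = (-19 + x) + (1 + 30*x) = -18 + 31*x)
(-3569 - 1635)*(3250 + a(-35)) = (-3569 - 1635)*(3250 + (-18 + 31*(-35))) = -5204*(3250 + (-18 - 1085)) = -5204*(3250 - 1103) = -5204*2147 = -11172988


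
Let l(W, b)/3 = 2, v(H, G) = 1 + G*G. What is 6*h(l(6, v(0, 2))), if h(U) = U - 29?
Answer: -138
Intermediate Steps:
v(H, G) = 1 + G²
l(W, b) = 6 (l(W, b) = 3*2 = 6)
h(U) = -29 + U
6*h(l(6, v(0, 2))) = 6*(-29 + 6) = 6*(-23) = -138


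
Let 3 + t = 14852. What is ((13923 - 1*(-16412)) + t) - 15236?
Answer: 29948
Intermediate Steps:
t = 14849 (t = -3 + 14852 = 14849)
((13923 - 1*(-16412)) + t) - 15236 = ((13923 - 1*(-16412)) + 14849) - 15236 = ((13923 + 16412) + 14849) - 15236 = (30335 + 14849) - 15236 = 45184 - 15236 = 29948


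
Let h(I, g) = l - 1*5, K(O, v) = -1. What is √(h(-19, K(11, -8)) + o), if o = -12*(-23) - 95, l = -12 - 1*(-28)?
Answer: 8*√3 ≈ 13.856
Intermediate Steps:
l = 16 (l = -12 + 28 = 16)
h(I, g) = 11 (h(I, g) = 16 - 1*5 = 16 - 5 = 11)
o = 181 (o = 276 - 95 = 181)
√(h(-19, K(11, -8)) + o) = √(11 + 181) = √192 = 8*√3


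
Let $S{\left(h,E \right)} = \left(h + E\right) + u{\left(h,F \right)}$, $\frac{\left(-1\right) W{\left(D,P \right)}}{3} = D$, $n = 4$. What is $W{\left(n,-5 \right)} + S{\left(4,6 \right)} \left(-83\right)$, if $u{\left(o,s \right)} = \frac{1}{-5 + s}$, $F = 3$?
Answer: $- \frac{1601}{2} \approx -800.5$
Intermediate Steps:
$W{\left(D,P \right)} = - 3 D$
$S{\left(h,E \right)} = - \frac{1}{2} + E + h$ ($S{\left(h,E \right)} = \left(h + E\right) + \frac{1}{-5 + 3} = \left(E + h\right) + \frac{1}{-2} = \left(E + h\right) - \frac{1}{2} = - \frac{1}{2} + E + h$)
$W{\left(n,-5 \right)} + S{\left(4,6 \right)} \left(-83\right) = \left(-3\right) 4 + \left(- \frac{1}{2} + 6 + 4\right) \left(-83\right) = -12 + \frac{19}{2} \left(-83\right) = -12 - \frac{1577}{2} = - \frac{1601}{2}$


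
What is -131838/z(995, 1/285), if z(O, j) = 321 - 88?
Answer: -131838/233 ≈ -565.83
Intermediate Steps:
z(O, j) = 233
-131838/z(995, 1/285) = -131838/233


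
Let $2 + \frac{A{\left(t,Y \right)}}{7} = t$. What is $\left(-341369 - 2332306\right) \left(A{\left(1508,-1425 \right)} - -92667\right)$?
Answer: $-275947323075$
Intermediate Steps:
$A{\left(t,Y \right)} = -14 + 7 t$
$\left(-341369 - 2332306\right) \left(A{\left(1508,-1425 \right)} - -92667\right) = \left(-341369 - 2332306\right) \left(\left(-14 + 7 \cdot 1508\right) - -92667\right) = - 2673675 \left(\left(-14 + 10556\right) + \left(-7447 + 100114\right)\right) = - 2673675 \left(10542 + 92667\right) = \left(-2673675\right) 103209 = -275947323075$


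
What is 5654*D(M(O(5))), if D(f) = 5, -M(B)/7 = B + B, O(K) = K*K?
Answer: 28270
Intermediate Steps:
O(K) = K²
M(B) = -14*B (M(B) = -7*(B + B) = -14*B)
5654*D(M(O(5))) = 5654*5 = 28270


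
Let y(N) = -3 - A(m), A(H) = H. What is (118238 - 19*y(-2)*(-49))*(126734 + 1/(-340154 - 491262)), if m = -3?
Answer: 6229290717602817/415708 ≈ 1.4985e+10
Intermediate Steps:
y(N) = 0 (y(N) = -3 - 1*(-3) = -3 + 3 = 0)
(118238 - 19*y(-2)*(-49))*(126734 + 1/(-340154 - 491262)) = (118238 - 19*0*(-49))*(126734 + 1/(-340154 - 491262)) = (118238 + 0*(-49))*(126734 + 1/(-831416)) = (118238 + 0)*(126734 - 1/831416) = 118238*(105368675343/831416) = 6229290717602817/415708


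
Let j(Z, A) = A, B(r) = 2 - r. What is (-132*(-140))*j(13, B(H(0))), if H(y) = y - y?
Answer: 36960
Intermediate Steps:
H(y) = 0
(-132*(-140))*j(13, B(H(0))) = (-132*(-140))*(2 - 1*0) = 18480*(2 + 0) = 18480*2 = 36960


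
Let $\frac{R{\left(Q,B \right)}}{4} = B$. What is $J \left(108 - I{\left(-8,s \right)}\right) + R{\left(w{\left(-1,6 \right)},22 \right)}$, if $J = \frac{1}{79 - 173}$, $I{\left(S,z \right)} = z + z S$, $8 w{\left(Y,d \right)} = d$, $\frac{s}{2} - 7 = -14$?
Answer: $\frac{4131}{47} \approx 87.894$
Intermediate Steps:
$s = -14$ ($s = 14 + 2 \left(-14\right) = 14 - 28 = -14$)
$w{\left(Y,d \right)} = \frac{d}{8}$
$R{\left(Q,B \right)} = 4 B$
$I{\left(S,z \right)} = z + S z$
$J = - \frac{1}{94}$ ($J = \frac{1}{-94} = - \frac{1}{94} \approx -0.010638$)
$J \left(108 - I{\left(-8,s \right)}\right) + R{\left(w{\left(-1,6 \right)},22 \right)} = - \frac{108 - - 14 \left(1 - 8\right)}{94} + 4 \cdot 22 = - \frac{108 - \left(-14\right) \left(-7\right)}{94} + 88 = - \frac{108 - 98}{94} + 88 = \left(- \frac{1}{94}\right) 10 + 88 = - \frac{5}{47} + 88 = \frac{4131}{47}$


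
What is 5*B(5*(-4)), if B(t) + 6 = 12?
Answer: 30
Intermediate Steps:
B(t) = 6 (B(t) = -6 + 12 = 6)
5*B(5*(-4)) = 5*6 = 30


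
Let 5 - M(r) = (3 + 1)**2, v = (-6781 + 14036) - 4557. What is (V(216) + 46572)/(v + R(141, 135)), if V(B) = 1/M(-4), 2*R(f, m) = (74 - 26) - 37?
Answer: 1024582/59477 ≈ 17.227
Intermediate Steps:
v = 2698 (v = 7255 - 4557 = 2698)
M(r) = -11 (M(r) = 5 - (3 + 1)**2 = 5 - 1*4**2 = 5 - 1*16 = 5 - 16 = -11)
R(f, m) = 11/2 (R(f, m) = ((74 - 26) - 37)/2 = (48 - 37)/2 = (1/2)*11 = 11/2)
V(B) = -1/11 (V(B) = 1/(-11) = -1/11)
(V(216) + 46572)/(v + R(141, 135)) = (-1/11 + 46572)/(2698 + 11/2) = 512291/(11*(5407/2)) = (512291/11)*(2/5407) = 1024582/59477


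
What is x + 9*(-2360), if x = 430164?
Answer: 408924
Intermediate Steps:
x + 9*(-2360) = 430164 + 9*(-2360) = 430164 - 21240 = 408924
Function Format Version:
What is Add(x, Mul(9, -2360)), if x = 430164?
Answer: 408924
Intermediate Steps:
Add(x, Mul(9, -2360)) = Add(430164, Mul(9, -2360)) = Add(430164, -21240) = 408924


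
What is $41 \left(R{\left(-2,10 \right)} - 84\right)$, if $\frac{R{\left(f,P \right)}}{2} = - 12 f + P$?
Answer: $-656$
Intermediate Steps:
$R{\left(f,P \right)} = - 24 f + 2 P$ ($R{\left(f,P \right)} = 2 \left(- 12 f + P\right) = 2 \left(P - 12 f\right) = - 24 f + 2 P$)
$41 \left(R{\left(-2,10 \right)} - 84\right) = 41 \left(\left(\left(-24\right) \left(-2\right) + 2 \cdot 10\right) - 84\right) = 41 \left(\left(48 + 20\right) - 84\right) = 41 \left(68 - 84\right) = 41 \left(-16\right) = -656$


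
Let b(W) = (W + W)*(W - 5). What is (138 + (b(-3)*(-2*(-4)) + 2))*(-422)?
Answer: -221128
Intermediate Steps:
b(W) = 2*W*(-5 + W) (b(W) = (2*W)*(-5 + W) = 2*W*(-5 + W))
(138 + (b(-3)*(-2*(-4)) + 2))*(-422) = (138 + ((2*(-3)*(-5 - 3))*(-2*(-4)) + 2))*(-422) = (138 + ((2*(-3)*(-8))*8 + 2))*(-422) = (138 + (48*8 + 2))*(-422) = (138 + (384 + 2))*(-422) = (138 + 386)*(-422) = 524*(-422) = -221128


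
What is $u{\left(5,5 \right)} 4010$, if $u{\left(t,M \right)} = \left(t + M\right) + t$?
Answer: $60150$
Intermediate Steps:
$u{\left(t,M \right)} = M + 2 t$ ($u{\left(t,M \right)} = \left(M + t\right) + t = M + 2 t$)
$u{\left(5,5 \right)} 4010 = \left(5 + 2 \cdot 5\right) 4010 = \left(5 + 10\right) 4010 = 15 \cdot 4010 = 60150$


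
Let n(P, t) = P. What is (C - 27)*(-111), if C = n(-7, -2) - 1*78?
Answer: 12432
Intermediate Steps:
C = -85 (C = -7 - 1*78 = -7 - 78 = -85)
(C - 27)*(-111) = (-85 - 27)*(-111) = -112*(-111) = 12432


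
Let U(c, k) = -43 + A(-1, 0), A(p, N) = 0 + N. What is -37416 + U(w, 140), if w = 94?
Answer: -37459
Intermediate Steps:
A(p, N) = N
U(c, k) = -43 (U(c, k) = -43 + 0 = -43)
-37416 + U(w, 140) = -37416 - 43 = -37459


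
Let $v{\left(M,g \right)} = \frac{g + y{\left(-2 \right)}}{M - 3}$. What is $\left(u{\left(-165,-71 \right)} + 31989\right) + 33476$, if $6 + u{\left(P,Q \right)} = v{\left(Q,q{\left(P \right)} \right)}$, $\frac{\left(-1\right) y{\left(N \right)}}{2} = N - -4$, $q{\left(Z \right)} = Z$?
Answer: $\frac{4844135}{74} \approx 65461.0$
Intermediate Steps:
$y{\left(N \right)} = -8 - 2 N$ ($y{\left(N \right)} = - 2 \left(N - -4\right) = - 2 \left(N + 4\right) = - 2 \left(4 + N\right) = -8 - 2 N$)
$v{\left(M,g \right)} = \frac{-4 + g}{-3 + M}$ ($v{\left(M,g \right)} = \frac{g - 4}{M - 3} = \frac{g + \left(-8 + 4\right)}{-3 + M} = \frac{g - 4}{-3 + M} = \frac{-4 + g}{-3 + M}$)
$u{\left(P,Q \right)} = -6 + \frac{-4 + P}{-3 + Q}$
$\left(u{\left(-165,-71 \right)} + 31989\right) + 33476 = \left(\frac{14 - 165 - -426}{-3 - 71} + 31989\right) + 33476 = \left(\frac{14 - 165 + 426}{-74} + 31989\right) + 33476 = \left(\left(- \frac{1}{74}\right) 275 + 31989\right) + 33476 = \left(- \frac{275}{74} + 31989\right) + 33476 = \frac{2366911}{74} + 33476 = \frac{4844135}{74}$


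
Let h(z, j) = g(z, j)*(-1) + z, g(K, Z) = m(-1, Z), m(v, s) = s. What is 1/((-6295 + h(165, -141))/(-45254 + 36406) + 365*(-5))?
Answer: -8848/16141611 ≈ -0.00054815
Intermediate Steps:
g(K, Z) = Z
h(z, j) = z - j (h(z, j) = j*(-1) + z = -j + z = z - j)
1/((-6295 + h(165, -141))/(-45254 + 36406) + 365*(-5)) = 1/((-6295 + (165 - 1*(-141)))/(-45254 + 36406) + 365*(-5)) = 1/((-6295 + (165 + 141))/(-8848) - 1825) = 1/((-6295 + 306)*(-1/8848) - 1825) = 1/(-5989*(-1/8848) - 1825) = 1/(5989/8848 - 1825) = 1/(-16141611/8848) = -8848/16141611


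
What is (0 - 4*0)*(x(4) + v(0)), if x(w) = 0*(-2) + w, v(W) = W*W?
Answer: 0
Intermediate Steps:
v(W) = W²
x(w) = w (x(w) = 0 + w = w)
(0 - 4*0)*(x(4) + v(0)) = (0 - 4*0)*(4 + 0²) = (0 + 0)*(4 + 0) = 0*4 = 0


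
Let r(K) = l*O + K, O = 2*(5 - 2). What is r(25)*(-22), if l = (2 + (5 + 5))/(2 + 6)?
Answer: -748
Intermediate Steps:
l = 3/2 (l = (2 + 10)/8 = 12*(1/8) = 3/2 ≈ 1.5000)
O = 6 (O = 2*3 = 6)
r(K) = 9 + K (r(K) = (3/2)*6 + K = 9 + K)
r(25)*(-22) = (9 + 25)*(-22) = 34*(-22) = -748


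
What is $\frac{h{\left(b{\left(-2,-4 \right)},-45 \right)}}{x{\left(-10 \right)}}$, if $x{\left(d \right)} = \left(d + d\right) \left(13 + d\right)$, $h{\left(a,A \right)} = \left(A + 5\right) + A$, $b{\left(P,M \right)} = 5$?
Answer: $\frac{17}{12} \approx 1.4167$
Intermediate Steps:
$h{\left(a,A \right)} = 5 + 2 A$ ($h{\left(a,A \right)} = \left(5 + A\right) + A = 5 + 2 A$)
$x{\left(d \right)} = 2 d \left(13 + d\right)$
$\frac{h{\left(b{\left(-2,-4 \right)},-45 \right)}}{x{\left(-10 \right)}} = \frac{5 + 2 \left(-45\right)}{2 \left(-10\right) \left(13 - 10\right)} = \frac{5 - 90}{2 \left(-10\right) 3} = - \frac{85}{-60} = \left(-85\right) \left(- \frac{1}{60}\right) = \frac{17}{12}$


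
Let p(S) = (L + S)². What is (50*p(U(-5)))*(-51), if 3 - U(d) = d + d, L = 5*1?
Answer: -826200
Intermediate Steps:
L = 5
U(d) = 3 - 2*d (U(d) = 3 - (d + d) = 3 - 2*d)
p(S) = (5 + S)²
(50*p(U(-5)))*(-51) = (50*(5 + (3 - 2*(-5)))²)*(-51) = (50*(5 + (3 + 10))²)*(-51) = (50*(5 + 13)²)*(-51) = (50*18²)*(-51) = (50*324)*(-51) = 16200*(-51) = -826200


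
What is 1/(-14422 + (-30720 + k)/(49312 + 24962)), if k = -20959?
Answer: -74274/1071231307 ≈ -6.9335e-5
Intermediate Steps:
1/(-14422 + (-30720 + k)/(49312 + 24962)) = 1/(-14422 + (-30720 - 20959)/(49312 + 24962)) = 1/(-14422 - 51679/74274) = 1/(-1071231307/74274) = -74274/1071231307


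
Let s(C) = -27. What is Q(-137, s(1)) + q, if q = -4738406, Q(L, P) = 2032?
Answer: -4736374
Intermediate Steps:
Q(-137, s(1)) + q = 2032 - 4738406 = -4736374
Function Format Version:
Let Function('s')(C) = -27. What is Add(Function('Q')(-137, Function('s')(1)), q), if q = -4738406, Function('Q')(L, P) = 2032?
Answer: -4736374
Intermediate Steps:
Add(Function('Q')(-137, Function('s')(1)), q) = Add(2032, -4738406) = -4736374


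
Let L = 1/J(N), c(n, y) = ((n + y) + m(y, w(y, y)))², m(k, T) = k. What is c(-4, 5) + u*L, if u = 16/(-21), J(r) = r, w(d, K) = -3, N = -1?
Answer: 772/21 ≈ 36.762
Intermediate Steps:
c(n, y) = (n + 2*y)² (c(n, y) = ((n + y) + y)² = (n + 2*y)²)
L = -1 (L = 1/(-1) = -1)
u = -16/21 (u = 16*(-1/21) = -16/21 ≈ -0.76190)
c(-4, 5) + u*L = (-4 + 2*5)² - 16/21*(-1) = (-4 + 10)² + 16/21 = 6² + 16/21 = 36 + 16/21 = 772/21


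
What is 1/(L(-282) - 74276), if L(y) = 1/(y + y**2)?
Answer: -79242/5885778791 ≈ -1.3463e-5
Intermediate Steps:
1/(L(-282) - 74276) = 1/(1/((-282)*(1 - 282)) - 74276) = 1/(-1/282/(-281) - 74276) = 1/(-1/282*(-1/281) - 74276) = 1/(1/79242 - 74276) = 1/(-5885778791/79242) = -79242/5885778791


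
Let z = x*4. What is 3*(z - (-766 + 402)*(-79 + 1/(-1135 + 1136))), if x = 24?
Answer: -84888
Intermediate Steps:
z = 96 (z = 24*4 = 96)
3*(z - (-766 + 402)*(-79 + 1/(-1135 + 1136))) = 3*(96 - (-766 + 402)*(-79 + 1/(-1135 + 1136))) = 3*(96 - (-364)*(-79 + 1/1)) = 3*(96 - (-364)*(-79 + 1)) = 3*(96 - (-364)*(-78)) = 3*(96 - 1*28392) = 3*(96 - 28392) = 3*(-28296) = -84888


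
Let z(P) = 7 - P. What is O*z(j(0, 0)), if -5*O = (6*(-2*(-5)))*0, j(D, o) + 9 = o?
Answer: 0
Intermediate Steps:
j(D, o) = -9 + o
O = 0 (O = -6*(-2*(-5))*0/5 = -6*10*0/5 = -12*0 = -⅕*0 = 0)
O*z(j(0, 0)) = 0*(7 - (-9 + 0)) = 0*(7 - 1*(-9)) = 0*(7 + 9) = 0*16 = 0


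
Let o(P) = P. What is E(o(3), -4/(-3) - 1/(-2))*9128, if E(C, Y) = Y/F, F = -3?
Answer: -50204/9 ≈ -5578.2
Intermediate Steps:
E(C, Y) = -Y/3 (E(C, Y) = Y/(-3) = Y*(-1/3) = -Y/3)
E(o(3), -4/(-3) - 1/(-2))*9128 = -(-4/(-3) - 1/(-2))/3*9128 = -(-4*(-1/3) - 1*(-1/2))/3*9128 = -(4/3 + 1/2)/3*9128 = -1/3*11/6*9128 = -11/18*9128 = -50204/9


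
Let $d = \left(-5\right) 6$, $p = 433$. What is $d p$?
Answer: $-12990$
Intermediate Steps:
$d = -30$
$d p = \left(-30\right) 433 = -12990$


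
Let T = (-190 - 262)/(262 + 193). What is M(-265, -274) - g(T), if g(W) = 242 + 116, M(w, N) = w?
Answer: -623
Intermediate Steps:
T = -452/455 ≈ -0.99341
g(W) = 358
M(-265, -274) - g(T) = -265 - 1*358 = -265 - 358 = -623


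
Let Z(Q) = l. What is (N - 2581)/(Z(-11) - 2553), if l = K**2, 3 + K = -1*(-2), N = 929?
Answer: 413/638 ≈ 0.64734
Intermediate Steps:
K = -1 (K = -3 - 1*(-2) = -3 + 2 = -1)
l = 1 (l = (-1)**2 = 1)
Z(Q) = 1
(N - 2581)/(Z(-11) - 2553) = (929 - 2581)/(1 - 2553) = -1652/(-2552) = -1652*(-1/2552) = 413/638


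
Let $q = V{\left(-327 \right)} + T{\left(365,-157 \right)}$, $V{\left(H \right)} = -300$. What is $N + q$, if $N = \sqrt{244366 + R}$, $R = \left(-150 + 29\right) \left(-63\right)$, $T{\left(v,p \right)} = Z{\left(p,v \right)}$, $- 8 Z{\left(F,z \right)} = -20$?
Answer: $- \frac{595}{2} + \sqrt{251989} \approx 204.49$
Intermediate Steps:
$Z{\left(F,z \right)} = \frac{5}{2}$ ($Z{\left(F,z \right)} = \left(- \frac{1}{8}\right) \left(-20\right) = \frac{5}{2}$)
$T{\left(v,p \right)} = \frac{5}{2}$
$R = 7623$ ($R = \left(-121\right) \left(-63\right) = 7623$)
$N = \sqrt{251989}$ ($N = \sqrt{244366 + 7623} = \sqrt{251989} \approx 501.98$)
$q = - \frac{595}{2}$ ($q = -300 + \frac{5}{2} = - \frac{595}{2} \approx -297.5$)
$N + q = \sqrt{251989} - \frac{595}{2} = - \frac{595}{2} + \sqrt{251989}$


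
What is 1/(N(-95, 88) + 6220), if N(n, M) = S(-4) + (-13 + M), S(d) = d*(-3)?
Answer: 1/6307 ≈ 0.00015855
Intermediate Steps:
S(d) = -3*d
N(n, M) = -1 + M (N(n, M) = -3*(-4) + (-13 + M) = 12 + (-13 + M) = -1 + M)
1/(N(-95, 88) + 6220) = 1/((-1 + 88) + 6220) = 1/(87 + 6220) = 1/6307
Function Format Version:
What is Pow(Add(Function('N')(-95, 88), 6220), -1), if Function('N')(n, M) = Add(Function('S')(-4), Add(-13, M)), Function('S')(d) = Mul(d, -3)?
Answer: Rational(1, 6307) ≈ 0.00015855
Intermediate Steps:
Function('S')(d) = Mul(-3, d)
Function('N')(n, M) = Add(-1, M) (Function('N')(n, M) = Add(Mul(-3, -4), Add(-13, M)) = Add(12, Add(-13, M)) = Add(-1, M))
Pow(Add(Function('N')(-95, 88), 6220), -1) = Pow(Add(Add(-1, 88), 6220), -1) = Pow(Add(87, 6220), -1) = Pow(6307, -1) = Rational(1, 6307)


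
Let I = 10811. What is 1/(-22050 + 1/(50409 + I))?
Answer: -61220/1349900999 ≈ -4.5351e-5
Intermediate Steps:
1/(-22050 + 1/(50409 + I)) = 1/(-22050 + 1/(50409 + 10811)) = 1/(-22050 + 1/61220) = 1/(-1349900999/61220) = -61220/1349900999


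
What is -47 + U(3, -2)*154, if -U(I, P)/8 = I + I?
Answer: -7439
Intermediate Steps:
U(I, P) = -16*I (U(I, P) = -8*(I + I) = -16*I)
-47 + U(3, -2)*154 = -47 - 16*3*154 = -47 - 48*154 = -47 - 7392 = -7439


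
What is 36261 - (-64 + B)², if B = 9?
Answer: 33236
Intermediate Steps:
36261 - (-64 + B)² = 36261 - (-64 + 9)² = 36261 - 1*(-55)² = 36261 - 1*3025 = 36261 - 3025 = 33236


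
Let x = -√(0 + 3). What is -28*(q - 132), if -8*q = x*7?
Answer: 3696 - 49*√3/2 ≈ 3653.6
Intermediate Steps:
x = -√3 ≈ -1.7320
q = 7*√3/8 (q = -(-√3)*7/8 = -(-7)*√3/8 = 7*√3/8 ≈ 1.5155)
-28*(q - 132) = -28*(7*√3/8 - 132) = -28*(-132 + 7*√3/8) = 3696 - 49*√3/2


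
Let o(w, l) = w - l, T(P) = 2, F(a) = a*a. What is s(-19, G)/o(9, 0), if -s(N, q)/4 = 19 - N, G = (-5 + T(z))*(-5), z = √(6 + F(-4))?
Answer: -152/9 ≈ -16.889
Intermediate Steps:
F(a) = a²
z = √22 (z = √(6 + (-4)²) = √(6 + 16) = √22 ≈ 4.6904)
G = 15 (G = (-5 + 2)*(-5) = -3*(-5) = 15)
s(N, q) = -76 + 4*N (s(N, q) = -4*(19 - N) = -76 + 4*N)
s(-19, G)/o(9, 0) = (-76 + 4*(-19))/(9 - 1*0) = (-76 - 76)/(9 + 0) = -152/9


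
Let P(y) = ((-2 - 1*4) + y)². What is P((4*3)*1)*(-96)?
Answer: -3456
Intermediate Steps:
P(y) = (-6 + y)² (P(y) = ((-2 - 4) + y)² = (-6 + y)²)
P((4*3)*1)*(-96) = (-6 + (4*3)*1)²*(-96) = (-6 + 12*1)²*(-96) = (-6 + 12)²*(-96) = 6²*(-96) = 36*(-96) = -3456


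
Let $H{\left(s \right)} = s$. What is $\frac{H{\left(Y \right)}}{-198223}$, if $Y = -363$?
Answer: $\frac{363}{198223} \approx 0.0018313$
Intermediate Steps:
$\frac{H{\left(Y \right)}}{-198223} = - \frac{363}{-198223} = \left(-363\right) \left(- \frac{1}{198223}\right) = \frac{363}{198223}$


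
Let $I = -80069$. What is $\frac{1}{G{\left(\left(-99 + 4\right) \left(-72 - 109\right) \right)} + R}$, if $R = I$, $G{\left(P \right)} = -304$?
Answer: $- \frac{1}{80373} \approx -1.2442 \cdot 10^{-5}$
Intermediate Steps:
$R = -80069$
$\frac{1}{G{\left(\left(-99 + 4\right) \left(-72 - 109\right) \right)} + R} = \frac{1}{-304 - 80069} = \frac{1}{-80373} = - \frac{1}{80373}$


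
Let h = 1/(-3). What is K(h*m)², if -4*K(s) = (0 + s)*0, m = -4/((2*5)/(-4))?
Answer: 0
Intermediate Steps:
h = -⅓ ≈ -0.33333
m = 8/5 (m = -4/(10*(-¼)) = -4/(-5/2) = -4*(-⅖) = 8/5 ≈ 1.6000)
K(s) = 0 (K(s) = -(0 + s)*0/4 = -s*0/4 = -¼*0 = 0)
K(h*m)² = 0² = 0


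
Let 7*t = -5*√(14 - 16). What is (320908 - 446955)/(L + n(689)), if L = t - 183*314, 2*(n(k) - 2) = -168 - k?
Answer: 1430147664862/656811372921 - 17646580*I*√2/656811372921 ≈ 2.1774 - 3.7996e-5*I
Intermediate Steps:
n(k) = -82 - k/2 (n(k) = 2 + (-168 - k)/2 = 2 + (-84 - k/2) = -82 - k/2)
t = -5*I*√2/7 (t = (-5*√(14 - 16))/7 = (-5*I*√2)/7 = -5*I*√2/7 ≈ -1.0102*I)
L = -57462 - 5*I*√2/7 (L = -5*I*√2/7 - 183*314 = -5*I*√2/7 - 57462 = -57462 - 5*I*√2/7 ≈ -57462.0 - 1.0102*I)
(320908 - 446955)/(L + n(689)) = (320908 - 446955)/((-57462 - 5*I*√2/7) + (-82 - ½*689)) = -126047/((-57462 - 5*I*√2/7) + (-82 - 689/2)) = -126047/((-57462 - 5*I*√2/7) - 853/2) = -126047/(-115777/2 - 5*I*√2/7)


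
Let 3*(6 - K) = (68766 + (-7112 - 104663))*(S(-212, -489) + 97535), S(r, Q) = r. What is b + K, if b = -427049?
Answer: 1394827926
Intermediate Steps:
K = 1395254975 (K = 6 - (68766 + (-7112 - 104663))*(-212 + 97535)/3 = 6 - (68766 - 111775)*97323/3 = 6 - (-43009)*97323/3 = 6 - ⅓*(-4185764907) = 6 + 1395254969 = 1395254975)
b + K = -427049 + 1395254975 = 1394827926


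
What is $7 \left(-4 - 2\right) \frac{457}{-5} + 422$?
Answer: $\frac{21304}{5} \approx 4260.8$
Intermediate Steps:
$7 \left(-4 - 2\right) \frac{457}{-5} + 422 = 7 \left(-6\right) 457 \left(- \frac{1}{5}\right) + 422 = \left(-42\right) \left(- \frac{457}{5}\right) + 422 = \frac{19194}{5} + 422 = \frac{21304}{5}$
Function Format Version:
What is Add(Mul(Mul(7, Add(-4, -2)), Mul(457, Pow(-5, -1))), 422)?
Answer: Rational(21304, 5) ≈ 4260.8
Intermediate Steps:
Add(Mul(Mul(7, Add(-4, -2)), Mul(457, Pow(-5, -1))), 422) = Add(Mul(Mul(7, -6), Mul(457, Rational(-1, 5))), 422) = Add(Mul(-42, Rational(-457, 5)), 422) = Add(Rational(19194, 5), 422) = Rational(21304, 5)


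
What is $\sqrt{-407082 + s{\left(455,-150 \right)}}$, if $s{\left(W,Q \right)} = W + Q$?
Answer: $i \sqrt{406777} \approx 637.79 i$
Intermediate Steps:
$s{\left(W,Q \right)} = Q + W$
$\sqrt{-407082 + s{\left(455,-150 \right)}} = \sqrt{-407082 + \left(-150 + 455\right)} = \sqrt{-407082 + 305} = \sqrt{-406777} = i \sqrt{406777}$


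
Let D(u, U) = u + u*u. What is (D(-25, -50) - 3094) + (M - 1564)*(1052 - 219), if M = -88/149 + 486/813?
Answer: -52706709404/40379 ≈ -1.3053e+6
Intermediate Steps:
M = 290/40379 (M = -88*1/149 + 486*(1/813) = -88/149 + 162/271 = 290/40379 ≈ 0.0071819)
D(u, U) = u + u²
(D(-25, -50) - 3094) + (M - 1564)*(1052 - 219) = (-25*(1 - 25) - 3094) + (290/40379 - 1564)*(1052 - 219) = (-25*(-24) - 3094) - 63152466/40379*833 = (600 - 3094) - 52606004178/40379 = -2494 - 52606004178/40379 = -52706709404/40379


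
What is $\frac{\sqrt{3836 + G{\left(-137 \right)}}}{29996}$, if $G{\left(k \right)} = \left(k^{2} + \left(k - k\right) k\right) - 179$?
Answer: $\frac{\sqrt{22426}}{29996} \approx 0.0049924$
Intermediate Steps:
$G{\left(k \right)} = -179 + k^{2}$ ($G{\left(k \right)} = \left(k^{2} + 0 k\right) - 179 = \left(k^{2} + 0\right) - 179 = k^{2} - 179 = -179 + k^{2}$)
$\frac{\sqrt{3836 + G{\left(-137 \right)}}}{29996} = \frac{\sqrt{3836 - \left(179 - \left(-137\right)^{2}\right)}}{29996} = \sqrt{3836 + \left(-179 + 18769\right)} \frac{1}{29996} = \sqrt{3836 + 18590} \cdot \frac{1}{29996} = \sqrt{22426} \cdot \frac{1}{29996} = \frac{\sqrt{22426}}{29996}$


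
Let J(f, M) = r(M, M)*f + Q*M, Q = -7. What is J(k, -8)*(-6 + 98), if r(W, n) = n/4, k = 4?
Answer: 4416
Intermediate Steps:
r(W, n) = n/4 (r(W, n) = n*(1/4) = n/4)
J(f, M) = -7*M + M*f/4 (J(f, M) = (M/4)*f - 7*M = M*f/4 - 7*M = -7*M + M*f/4)
J(k, -8)*(-6 + 98) = ((1/4)*(-8)*(-28 + 4))*(-6 + 98) = ((1/4)*(-8)*(-24))*92 = 48*92 = 4416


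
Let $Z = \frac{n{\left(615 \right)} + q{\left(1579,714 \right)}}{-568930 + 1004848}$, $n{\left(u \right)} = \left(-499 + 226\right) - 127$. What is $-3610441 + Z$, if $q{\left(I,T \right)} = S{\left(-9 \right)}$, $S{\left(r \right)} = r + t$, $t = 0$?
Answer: $- \frac{1573856220247}{435918} \approx -3.6104 \cdot 10^{6}$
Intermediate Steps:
$S{\left(r \right)} = r$ ($S{\left(r \right)} = r + 0 = r$)
$n{\left(u \right)} = -400$ ($n{\left(u \right)} = -273 - 127 = -400$)
$q{\left(I,T \right)} = -9$
$Z = - \frac{409}{435918}$ ($Z = \frac{-400 - 9}{-568930 + 1004848} = - \frac{409}{435918} \approx -0.00093825$)
$-3610441 + Z = -3610441 - \frac{409}{435918} = - \frac{1573856220247}{435918}$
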